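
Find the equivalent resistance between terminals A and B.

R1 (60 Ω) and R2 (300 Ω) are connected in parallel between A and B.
Reduce the network between node 0 (A) and node 1 (B) by series/parallel combination:
  Rp1 = R1 ‖ R2 (parallel, both between nodes 0 and 1) = 1/(1/60 + 1/300) = 50 Ω
R_eq = 50 Ω

Final answer: 50 Ω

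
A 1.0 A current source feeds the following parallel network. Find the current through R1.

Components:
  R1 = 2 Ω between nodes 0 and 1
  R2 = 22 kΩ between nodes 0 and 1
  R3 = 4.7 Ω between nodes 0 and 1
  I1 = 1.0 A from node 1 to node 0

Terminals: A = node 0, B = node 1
All resistors sit directly between nodes 0 and 1, so they are in parallel and share one voltage V; the full source current 1 A splits among them.
1/R_par = 1/2 + 1/22000 + 1/4.7 = 0.7128 S  =>  R_par = 1.403 Ω
V = I × R_par = 1 × 1.403 = 1.403 V
I_R1 = V/R1 = 1.403/2 = 0.7014 A

Final answer: 0.7014 A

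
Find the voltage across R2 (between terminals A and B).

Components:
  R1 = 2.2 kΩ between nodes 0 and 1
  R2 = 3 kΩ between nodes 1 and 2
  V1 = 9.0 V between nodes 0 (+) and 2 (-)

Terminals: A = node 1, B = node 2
R1 and R2 are in series across V1 (node 0 → node 1 → node 2), and the output A–B is taken across R2, so this is a voltage divider.
Series current: I = V1/(R1 + R2) = 9/(2200 + 3000) = 9/5200 = 0.001731 A
V_R2 = I × R2 = V1 × R2/(R1 + R2) = 9 × 3000/5200 = 5.192 V

Final answer: 5.192 V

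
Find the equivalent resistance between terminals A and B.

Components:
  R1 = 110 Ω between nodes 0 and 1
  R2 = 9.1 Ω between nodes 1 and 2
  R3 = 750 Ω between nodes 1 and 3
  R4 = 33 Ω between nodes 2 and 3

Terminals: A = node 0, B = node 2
Reduce the network between node 0 (A) and node 2 (B) by series/parallel combination:
  Rs1 = R3 + R4 (series, joined only at node 3) = 750 + 33 = 783 Ω
  Rp1 = R2 ‖ Rs1 (parallel, both between nodes 1 and 2) = 1/(1/9.1 + 1/783) = 8.995 Ω
  Rs2 = R1 + Rp1 (series, joined only at node 1) = 110 + 8.995 = 119 Ω
R_eq = 119 Ω

Final answer: 119 Ω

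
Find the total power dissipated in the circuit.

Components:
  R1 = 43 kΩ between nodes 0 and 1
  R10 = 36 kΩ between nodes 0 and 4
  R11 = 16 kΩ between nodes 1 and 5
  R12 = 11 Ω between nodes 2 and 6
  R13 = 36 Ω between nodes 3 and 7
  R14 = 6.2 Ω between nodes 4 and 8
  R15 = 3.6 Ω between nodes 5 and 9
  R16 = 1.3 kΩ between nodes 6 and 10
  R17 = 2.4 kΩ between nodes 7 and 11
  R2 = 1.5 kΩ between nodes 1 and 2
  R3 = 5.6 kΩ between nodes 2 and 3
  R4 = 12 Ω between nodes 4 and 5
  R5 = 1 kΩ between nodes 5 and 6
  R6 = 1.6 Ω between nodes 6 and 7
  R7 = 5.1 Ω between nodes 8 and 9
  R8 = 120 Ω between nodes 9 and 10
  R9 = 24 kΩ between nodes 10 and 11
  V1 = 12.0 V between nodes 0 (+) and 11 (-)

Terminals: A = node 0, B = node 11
Nodal analysis, taking node 11 as the 0 V reference.
Source V1 fixes V_0 = 12 V.
KCL at each unknown node (sum of currents leaving = 0; resistances in Ω):
  Node 1: (V_1 - 12)/43000 + (V_1 - V_2)/1500 + (V_1 - V_5)/16000 = 0
  Node 2: (V_2 - V_1)/1500 + (V_2 - V_3)/5600 + (V_2 - V_6)/11 = 0
  Node 3: (V_3 - V_2)/5600 + (V_3 - V_7)/36 = 0
  Node 4: (V_4 - V_5)/12 + (V_4 - 12)/36000 + (V_4 - V_8)/6.2 = 0
  Node 5: (V_5 - V_4)/12 + (V_5 - V_6)/1000 + (V_5 - V_1)/16000 + (V_5 - V_9)/3.6 = 0
  Node 6: (V_6 - V_5)/1000 + (V_6 - V_7)/1.6 + (V_6 - V_2)/11 + (V_6 - V_10)/1300 = 0
  Node 7: (V_7 - V_6)/1.6 + (V_7 - V_3)/36 + (V_7 - 0)/2400 = 0
  Node 8: (V_8 - V_9)/5.1 + (V_8 - V_4)/6.2 = 0
  Node 9: (V_9 - V_8)/5.1 + (V_9 - V_10)/120 + (V_9 - V_5)/3.6 = 0
  Node 10: (V_10 - V_9)/120 + (V_10 - 0)/24000 + (V_10 - V_6)/1300 = 0
Collecting terms (coefficients in siemens):
  0.0007524·V_1 - 0.0006667·V_2 - 0.0000625·V_5 = 0.0002791
  0.09175·V_2 - 0.0006667·V_1 - 0.0001786·V_3 - 0.09091·V_6 = 0
  0.02796·V_3 - 0.0001786·V_2 - 0.02778·V_7 = 0
  0.2447·V_4 - 0.08333·V_5 - 0.1613·V_8 = 0.0003333
  0.3622·V_5 - 0.0000625·V_1 - 0.08333·V_4 - 0.001·V_6 - 0.2778·V_9 = 0
  0.7177·V_6 - 0.09091·V_2 - 0.001·V_5 - 0.625·V_7 - 0.0007692·V_10 = 0
  0.6532·V_7 - 0.02778·V_3 - 0.625·V_6 = 0
  0.3574·V_8 - 0.1613·V_4 - 0.1961·V_9 = 0
  0.4822·V_9 - 0.2778·V_5 - 0.1961·V_8 - 0.008333·V_10 = 0
  0.009144·V_10 - 0.0007692·V_6 - 0.008333·V_9 = 0
Solving these 10 simultaneous equations (Gaussian elimination) gives:
  V_1 = 1.517 V, V_2 = 1.17 V, V_3 = 1.167 V, V_4 = 1.322 V
  V_5 = 1.32 V, V_6 = 1.168 V, V_7 = 1.167 V, V_8 = 1.321 V
  V_9 = 1.32 V, V_10 = 1.301 V
Power in each resistor, P = (ΔV)²/R:
  P_R1 = (12 - 1.517)²/43000 = 0.002555 W
  P_R2 = (1.517 - 1.17)²/1500 = 0.00008035 W
  P_R3 = (1.17 - 1.167)²/5600 = 0.000000001939 W
  P_R4 = (1.322 - 1.32)²/12 = 0.0000002465 W
  P_R5 = (1.32 - 1.168)²/1000 = 0.00002316 W
  P_R6 = (1.168 - 1.167)²/1.6 = 0.0000003773 W
  P_R7 = (1.321 - 1.32)²/5.1 = 0.0000001199 W
  P_R8 = (1.32 - 1.301)²/120 = 0.00000295 W
  P_R9 = (1.301 - 0)²/24000 = 0.00007053 W
  P_R10 = (12 - 1.322)²/36000 = 0.003167 W
  P_R11 = (1.517 - 1.32)²/16000 = 0.000002438 W
  P_R12 = (1.17 - 1.168)²/11 = 0.0000005862 W
  P_R13 = (1.167 - 1.167)²/36 = 0.00000000001246 W
  P_R14 = (1.322 - 1.321)²/6.2 = 0.0000001457 W
  P_R15 = (1.32 - 1.32)²/3.6 = 0.00000000004366 W
  P_R16 = (1.168 - 1.301)²/1300 = 0.00001368 W
  P_R17 = (1.167 - 0)²/2400 = 0.0005673 W
P_total = P_R1 + P_R2 + P_R3 + P_R4 + P_R5 + P_R6 + P_R7 + P_R8 + P_R9 + P_R10 + P_R11 + P_R12 + P_R13 + P_R14 + P_R15 + P_R16 + P_R17 = 0.006485 W

Final answer: 0.006485 W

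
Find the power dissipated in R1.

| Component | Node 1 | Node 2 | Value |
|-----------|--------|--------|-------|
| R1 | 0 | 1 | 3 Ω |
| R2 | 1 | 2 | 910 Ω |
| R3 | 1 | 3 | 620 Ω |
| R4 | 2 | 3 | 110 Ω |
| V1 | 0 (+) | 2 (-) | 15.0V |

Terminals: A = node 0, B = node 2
Nodal analysis, taking node 2 as the 0 V reference.
Source V1 fixes V_0 = 15 V.
KCL at each unknown node (sum of currents leaving = 0; resistances in Ω):
  Node 1: (V_1 - 15)/3 + (V_1 - 0)/910 + (V_1 - V_3)/620 = 0
  Node 3: (V_3 - V_1)/620 + (V_3 - 0)/110 = 0
Collecting terms (coefficients in siemens):
  0.336·V_1 - 0.001613·V_3 = 5
  0.0107·V_3 - 0.001613·V_1 = 0
Determinant D = (0.336)(0.0107) - (-0.001613)(-0.001613) = 0.003594
V_1 = [(5)(0.0107) - (-0.001613)(0)]/D = 14.89 V
V_3 = [(0.336)(0) - (5)(-0.001613)]/D = 2.244 V
I_R1 = (V_0 - V_1)/R1 = (15 - 14.89)/3 = 0.03676 A
P_R1 = I_R1² × R1 = (0.03676)² × 3 = 0.004054 W

Final answer: 0.004054 W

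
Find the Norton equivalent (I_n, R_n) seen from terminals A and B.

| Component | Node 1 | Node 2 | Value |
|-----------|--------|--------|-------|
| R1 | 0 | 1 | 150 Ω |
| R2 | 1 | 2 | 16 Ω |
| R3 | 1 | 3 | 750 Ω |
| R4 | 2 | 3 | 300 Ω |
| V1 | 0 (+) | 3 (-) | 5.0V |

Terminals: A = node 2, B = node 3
Find the Thévenin equivalent first; then I_n = V_th/R_th and R_n = R_th.
Step 1 — V_th is the open-circuit voltage V_A - V_B (nothing connected across the terminals).
Nodal analysis, taking node 3 as the 0 V reference.
Source V1 fixes V_0 = 5 V.
KCL at each unknown node (sum of currents leaving = 0; resistances in Ω):
  Node 1: (V_1 - 5)/150 + (V_1 - V_2)/16 + (V_1 - 0)/750 = 0
  Node 2: (V_2 - V_1)/16 + (V_2 - 0)/300 = 0
Collecting terms (coefficients in siemens):
  0.0705·V_1 - 0.0625·V_2 = 0.03333
  0.06583·V_2 - 0.0625·V_1 = 0
Determinant D = (0.0705)(0.06583) - (-0.0625)(-0.0625) = 0.000735
V_1 = [(0.03333)(0.06583) - (-0.0625)(0)]/D = 2.986 V
V_2 = [(0.0705)(0) - (0.03333)(-0.0625)]/D = 2.834 V
V_th = V_2 - V_3 = 2.834 - 0 = 2.834 V
Step 2 — R_th: zero the source — replace V1 by a short circuit (node 3 merges into node 0) — and find the resistance seen between A (node 2) and B (node 0).
Reduce the network between node 2 (A) and node 0 (B) by series/parallel combination:
  Rp1 = R1 ‖ R3 (parallel, both between nodes 0 and 1) = 1/(1/150 + 1/750) = 125 Ω
  Rs1 = R2 + Rp1 (series, joined only at node 1) = 16 + 125 = 141 Ω
  Rp2 = R4 ‖ Rs1 (parallel, both between nodes 0 and 2) = 1/(1/300 + 1/141) = 95.92 Ω
R_th = 95.92 Ω
I_n = V_th/R_th = 2.834/95.92 = 0.02955 A, and R_n = R_th = 95.92 Ω

Final answer: I_n = 0.02955 A, R_n = 95.92 Ω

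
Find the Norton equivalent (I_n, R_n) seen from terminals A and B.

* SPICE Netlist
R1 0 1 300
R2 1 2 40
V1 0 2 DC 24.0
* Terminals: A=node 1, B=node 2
Find the Thévenin equivalent first; then I_n = V_th/R_th and R_n = R_th.
Step 1 — V_th is the open-circuit voltage V_A - V_B (nothing connected across the terminals).
Nodal analysis, taking node 2 as the 0 V reference.
Source V1 fixes V_0 = 24 V.
KCL at each unknown node (sum of currents leaving = 0; resistances in Ω):
  Node 1: (V_1 - 24)/300 + (V_1 - 0)/40 = 0
Collecting terms: 0.02833 × V_1 = 0.08  =>  V_1 = 2.824 V
V_th = V_1 - V_2 = 2.824 - 0 = 2.824 V
Step 2 — R_th: zero the source — replace V1 by a short circuit (node 2 merges into node 0) — and find the resistance seen between A (node 1) and B (node 0).
Reduce the network between node 1 (A) and node 0 (B) by series/parallel combination:
  Rp1 = R1 ‖ R2 (parallel, both between nodes 0 and 1) = 1/(1/300 + 1/40) = 35.29 Ω
R_th = 35.29 Ω
I_n = V_th/R_th = 2.824/35.29 = 0.08 A, and R_n = R_th = 35.29 Ω

Final answer: I_n = 0.08 A, R_n = 35.29 Ω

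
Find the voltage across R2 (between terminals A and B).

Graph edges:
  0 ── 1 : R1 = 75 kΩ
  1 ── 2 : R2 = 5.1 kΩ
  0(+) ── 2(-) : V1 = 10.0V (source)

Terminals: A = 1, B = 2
R1 and R2 are in series across V1 (node 0 → node 1 → node 2), and the output A–B is taken across R2, so this is a voltage divider.
Series current: I = V1/(R1 + R2) = 10/(75000 + 5100) = 10/80100 = 0.0001248 A
V_R2 = I × R2 = V1 × R2/(R1 + R2) = 10 × 5100/80100 = 0.6367 V

Final answer: 0.6367 V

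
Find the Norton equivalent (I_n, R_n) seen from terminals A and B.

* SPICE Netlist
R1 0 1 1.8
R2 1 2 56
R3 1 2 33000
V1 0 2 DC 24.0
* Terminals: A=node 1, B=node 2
Find the Thévenin equivalent first; then I_n = V_th/R_th and R_n = R_th.
Step 1 — V_th is the open-circuit voltage V_A - V_B (nothing connected across the terminals).
Nodal analysis, taking node 2 as the 0 V reference.
Source V1 fixes V_0 = 24 V.
KCL at each unknown node (sum of currents leaving = 0; resistances in Ω):
  Node 1: (V_1 - 24)/1.8 + (V_1 - 0)/56 + (V_1 - 0)/33000 = 0
Collecting terms: 0.5734 × V_1 = 13.33  =>  V_1 = 23.25 V
V_th = V_1 - V_2 = 23.25 - 0 = 23.25 V
Step 2 — R_th: zero the source — replace V1 by a short circuit (node 2 merges into node 0) — and find the resistance seen between A (node 1) and B (node 0).
Reduce the network between node 1 (A) and node 0 (B) by series/parallel combination:
  Rp1 = R1 ‖ R2 ‖ R3 (parallel, all between nodes 0 and 1) = 1/(1/1.8 + 1/56 + 1/33000) = 1.744 Ω
R_th = 1.744 Ω
I_n = V_th/R_th = 23.25/1.744 = 13.33 A, and R_n = R_th = 1.744 Ω

Final answer: I_n = 13.33 A, R_n = 1.744 Ω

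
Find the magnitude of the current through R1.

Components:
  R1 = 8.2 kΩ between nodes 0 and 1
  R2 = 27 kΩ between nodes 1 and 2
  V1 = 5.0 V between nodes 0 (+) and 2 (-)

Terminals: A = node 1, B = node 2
Nodal analysis, taking node 2 as the 0 V reference.
Source V1 fixes V_0 = 5 V.
KCL at each unknown node (sum of currents leaving = 0; resistances in Ω):
  Node 1: (V_1 - 5)/8200 + (V_1 - 0)/27000 = 0
Collecting terms: 0.000159 × V_1 = 0.0006098  =>  V_1 = 3.835 V
I_R1 = (V_0 - V_1)/R1 = (5 - 3.835)/8200 = 0.000142 A
|I_R1| = 0.000142 A

Final answer: |I_R1| = 0.000142 A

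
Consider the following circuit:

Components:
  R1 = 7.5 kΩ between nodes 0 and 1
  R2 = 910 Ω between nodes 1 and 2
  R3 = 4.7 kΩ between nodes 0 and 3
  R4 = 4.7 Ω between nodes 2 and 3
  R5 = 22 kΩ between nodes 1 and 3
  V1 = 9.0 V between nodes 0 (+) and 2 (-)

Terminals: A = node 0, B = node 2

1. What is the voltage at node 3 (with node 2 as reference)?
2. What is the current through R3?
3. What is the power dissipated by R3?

Nodal analysis, taking node 2 as the 0 V reference.
Source V1 fixes V_0 = 9 V.
KCL at each unknown node (sum of currents leaving = 0; resistances in Ω):
  Node 1: (V_1 - 9)/7500 + (V_1 - 0)/910 + (V_1 - V_3)/22000 = 0
  Node 3: (V_3 - 9)/4700 + (V_3 - 0)/4.7 + (V_3 - V_1)/22000 = 0
Collecting terms (coefficients in siemens):
  0.001278·V_1 - 0.00004545·V_3 = 0.0012
  0.213·V_3 - 0.00004545·V_1 = 0.001915
Determinant D = (0.001278)(0.213) - (-0.00004545)(-0.00004545) = 0.0002722
V_1 = [(0.0012)(0.213) - (-0.00004545)(0.001915)]/D = 0.9395 V
V_3 = [(0.001278)(0.001915) - (0.0012)(-0.00004545)]/D = 0.00919 V
Part 1:
  Read off the nodal solution: V_3 = 0.00919 V
Part 2:
  I_R3 = (V_0 - V_3)/R3 = (9 - 0.00919)/4700 = 0.001913 A
  Magnitude: I_R3 = 0.001913 A
Part 3:
  I_R3 = (V_0 - V_3)/R3 = (9 - 0.00919)/4700 = 0.001913 A
  P_R3 = I_R3² × R3 = (0.001913)² × 4700 = 0.0172 W

Final answers:
1. V_3 = 0.00919 V
2. I_R3 = 0.001913 A
3. P_R3 = 0.0172 W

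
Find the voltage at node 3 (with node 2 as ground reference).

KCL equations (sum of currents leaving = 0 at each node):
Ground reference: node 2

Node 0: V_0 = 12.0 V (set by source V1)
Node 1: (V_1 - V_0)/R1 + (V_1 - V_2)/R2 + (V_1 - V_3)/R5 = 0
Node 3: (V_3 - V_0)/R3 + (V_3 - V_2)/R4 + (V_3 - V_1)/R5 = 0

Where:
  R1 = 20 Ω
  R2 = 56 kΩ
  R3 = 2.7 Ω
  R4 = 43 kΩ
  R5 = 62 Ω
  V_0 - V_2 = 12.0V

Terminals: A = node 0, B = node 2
Nodal analysis, taking node 2 as the 0 V reference.
Source V1 fixes V_0 = 12 V.
KCL at each unknown node (sum of currents leaving = 0; resistances in Ω):
  Node 1: (V_1 - 12)/20 + (V_1 - 0)/56000 + (V_1 - V_3)/62 = 0
  Node 3: (V_3 - 12)/2.7 + (V_3 - 0)/43000 + (V_3 - V_1)/62 = 0
Collecting terms (coefficients in siemens):
  0.06615·V_1 - 0.01613·V_3 = 0.6
  0.3865·V_3 - 0.01613·V_1 = 4.444
Determinant D = (0.06615)(0.3865) - (-0.01613)(-0.01613) = 0.02531
V_1 = [(0.6)(0.3865) - (-0.01613)(4.444)]/D = 12 V
V_3 = [(0.06615)(4.444) - (0.6)(-0.01613)]/D = 12 V
The requested potential is V_3 = 12 V.

Final answer: V_3 = 12 V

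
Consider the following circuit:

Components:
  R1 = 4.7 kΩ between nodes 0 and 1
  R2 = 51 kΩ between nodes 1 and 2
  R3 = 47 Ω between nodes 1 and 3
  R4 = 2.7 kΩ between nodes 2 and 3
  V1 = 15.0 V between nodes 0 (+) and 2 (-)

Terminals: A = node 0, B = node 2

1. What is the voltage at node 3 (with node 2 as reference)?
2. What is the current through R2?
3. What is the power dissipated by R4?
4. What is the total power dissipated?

Nodal analysis, taking node 2 as the 0 V reference.
Source V1 fixes V_0 = 15 V.
KCL at each unknown node (sum of currents leaving = 0; resistances in Ω):
  Node 1: (V_1 - 15)/4700 + (V_1 - 0)/51000 + (V_1 - V_3)/47 = 0
  Node 3: (V_3 - V_1)/47 + (V_3 - 0)/2700 = 0
Collecting terms (coefficients in siemens):
  0.02151·V_1 - 0.02128·V_3 = 0.003191
  0.02165·V_3 - 0.02128·V_1 = 0
Determinant D = (0.02151)(0.02165) - (-0.02128)(-0.02128) = 0.00001291
V_1 = [(0.003191)(0.02165) - (-0.02128)(0)]/D = 5.351 V
V_3 = [(0.02151)(0) - (0.003191)(-0.02128)]/D = 5.26 V
Part 1:
  Read off the nodal solution: V_3 = 5.26 V
Part 2:
  I_R2 = (V_1 - V_2)/R2 = (5.351 - 0)/51000 = 0.0001049 A
  Magnitude: I_R2 = 0.0001049 A
Part 3:
  I_R4 = (V_2 - V_3)/R4 = (0 - 5.26)/2700 = -0.001948 A
  P_R4 = I_R4² × R4 = (-0.001948)² × 2700 = 0.01025 W
Part 4:
  Power in each resistor, P = (ΔV)²/R:
    P_R1 = (15 - 5.351)²/4700 = 0.01981 W
    P_R2 = (5.351 - 0)²/51000 = 0.0005615 W
    P_R3 = (5.351 - 5.26)²/47 = 0.0001784 W
    P_R4 = (0 - 5.26)²/2700 = 0.01025 W
  P_total = P_R1 + P_R2 + P_R3 + P_R4 = 0.03079 W

Final answers:
1. V_3 = 5.26 V
2. I_R2 = 0.0001049 A
3. P_R4 = 0.01025 W
4. P_total = 0.03079 W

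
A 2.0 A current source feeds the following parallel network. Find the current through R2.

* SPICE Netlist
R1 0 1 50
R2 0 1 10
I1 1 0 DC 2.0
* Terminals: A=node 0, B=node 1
All resistors sit directly between nodes 0 and 1, so they are in parallel and share one voltage V; the full source current 2 A splits among them.
1/R_par = 1/50 + 1/10 = 0.12 S  =>  R_par = 8.333 Ω
V = I × R_par = 2 × 8.333 = 16.67 V
I_R2 = V/R2 = 16.67/10 = 1.667 A

Final answer: 1.667 A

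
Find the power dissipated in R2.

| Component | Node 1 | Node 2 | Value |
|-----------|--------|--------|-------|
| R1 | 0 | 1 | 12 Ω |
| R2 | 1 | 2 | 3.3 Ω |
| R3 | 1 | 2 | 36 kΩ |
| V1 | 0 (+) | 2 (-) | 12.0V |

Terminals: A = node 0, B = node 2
Nodal analysis, taking node 2 as the 0 V reference.
Source V1 fixes V_0 = 12 V.
KCL at each unknown node (sum of currents leaving = 0; resistances in Ω):
  Node 1: (V_1 - 12)/12 + (V_1 - 0)/3.3 + (V_1 - 0)/36000 = 0
Collecting terms: 0.3864 × V_1 = 1  =>  V_1 = 2.588 V
I_R2 = (V_1 - V_2)/R2 = (2.588 - 0)/3.3 = 0.7843 A
P_R2 = I_R2² × R2 = (0.7843)² × 3.3 = 2.03 W

Final answer: 2.03 W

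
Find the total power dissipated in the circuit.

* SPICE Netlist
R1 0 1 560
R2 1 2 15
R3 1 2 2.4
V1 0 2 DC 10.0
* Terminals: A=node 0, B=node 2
Nodal analysis, taking node 2 as the 0 V reference.
Source V1 fixes V_0 = 10 V.
KCL at each unknown node (sum of currents leaving = 0; resistances in Ω):
  Node 1: (V_1 - 10)/560 + (V_1 - 0)/15 + (V_1 - 0)/2.4 = 0
Collecting terms: 0.4851 × V_1 = 0.01786  =>  V_1 = 0.03681 V
Power in each resistor, P = (ΔV)²/R:
  P_R1 = (10 - 0.03681)²/560 = 0.1773 W
  P_R2 = (0.03681 - 0)²/15 = 0.00009033 W
  P_R3 = (0.03681 - 0)²/2.4 = 0.0005646 W
P_total = P_R1 + P_R2 + P_R3 = 0.1779 W

Final answer: 0.1779 W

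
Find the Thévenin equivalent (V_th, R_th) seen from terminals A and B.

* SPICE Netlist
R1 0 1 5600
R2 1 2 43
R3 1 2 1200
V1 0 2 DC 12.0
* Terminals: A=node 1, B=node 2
Step 1 — V_th is the open-circuit voltage V_A - V_B (nothing connected across the terminals).
Nodal analysis, taking node 2 as the 0 V reference.
Source V1 fixes V_0 = 12 V.
KCL at each unknown node (sum of currents leaving = 0; resistances in Ω):
  Node 1: (V_1 - 12)/5600 + (V_1 - 0)/43 + (V_1 - 0)/1200 = 0
Collecting terms: 0.02427 × V_1 = 0.002143  =>  V_1 = 0.0883 V
V_th = V_1 - V_2 = 0.0883 - 0 = 0.0883 V
Step 2 — R_th: zero the source — replace V1 by a short circuit (node 2 merges into node 0) — and find the resistance seen between A (node 1) and B (node 0).
Reduce the network between node 1 (A) and node 0 (B) by series/parallel combination:
  Rp1 = R1 ‖ R2 ‖ R3 (parallel, all between nodes 0 and 1) = 1/(1/5600 + 1/43 + 1/1200) = 41.21 Ω
R_th = 41.21 Ω

Final answer: V_th = 0.0883 V, R_th = 41.21 Ω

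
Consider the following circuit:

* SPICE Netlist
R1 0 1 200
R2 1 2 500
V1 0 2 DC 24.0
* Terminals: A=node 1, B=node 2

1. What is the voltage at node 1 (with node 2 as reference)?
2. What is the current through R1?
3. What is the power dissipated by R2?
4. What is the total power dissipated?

Nodal analysis, taking node 2 as the 0 V reference.
Source V1 fixes V_0 = 24 V.
KCL at each unknown node (sum of currents leaving = 0; resistances in Ω):
  Node 1: (V_1 - 24)/200 + (V_1 - 0)/500 = 0
Collecting terms: 0.007 × V_1 = 0.12  =>  V_1 = 17.14 V
Part 1:
  Read off the nodal solution: V_1 = 17.14 V
Part 2:
  I_R1 = (V_0 - V_1)/R1 = (24 - 17.14)/200 = 0.03429 A
  Magnitude: I_R1 = 0.03429 A
Part 3:
  I_R2 = (V_1 - V_2)/R2 = (17.14 - 0)/500 = 0.03429 A
  P_R2 = I_R2² × R2 = (0.03429)² × 500 = 0.5878 W
Part 4:
  Power in each resistor, P = (ΔV)²/R:
    P_R1 = (24 - 17.14)²/200 = 0.2351 W
    P_R2 = (17.14 - 0)²/500 = 0.5878 W
  P_total = P_R1 + P_R2 = 0.8229 W

Final answers:
1. V_1 = 17.14 V
2. I_R1 = 0.03429 A
3. P_R2 = 0.5878 W
4. P_total = 0.8229 W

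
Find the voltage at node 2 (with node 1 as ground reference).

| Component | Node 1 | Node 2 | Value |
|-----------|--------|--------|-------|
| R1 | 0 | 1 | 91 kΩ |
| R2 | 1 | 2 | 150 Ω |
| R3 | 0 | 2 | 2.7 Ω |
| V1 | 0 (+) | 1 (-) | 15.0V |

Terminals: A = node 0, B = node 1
Nodal analysis, taking node 1 as the 0 V reference.
Source V1 fixes V_0 = 15 V.
KCL at each unknown node (sum of currents leaving = 0; resistances in Ω):
  Node 2: (V_2 - 0)/150 + (V_2 - 15)/2.7 = 0
Collecting terms: 0.377 × V_2 = 5.556  =>  V_2 = 14.73 V
The requested potential is V_2 = 14.73 V.

Final answer: V_2 = 14.73 V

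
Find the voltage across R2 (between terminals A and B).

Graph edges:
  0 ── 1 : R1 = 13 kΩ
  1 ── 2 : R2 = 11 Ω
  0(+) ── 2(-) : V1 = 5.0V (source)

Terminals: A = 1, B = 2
R1 and R2 are in series across V1 (node 0 → node 1 → node 2), and the output A–B is taken across R2, so this is a voltage divider.
Series current: I = V1/(R1 + R2) = 5/(13000 + 11) = 5/13010 = 0.0003843 A
V_R2 = I × R2 = V1 × R2/(R1 + R2) = 5 × 11/13010 = 0.004227 V

Final answer: 0.004227 V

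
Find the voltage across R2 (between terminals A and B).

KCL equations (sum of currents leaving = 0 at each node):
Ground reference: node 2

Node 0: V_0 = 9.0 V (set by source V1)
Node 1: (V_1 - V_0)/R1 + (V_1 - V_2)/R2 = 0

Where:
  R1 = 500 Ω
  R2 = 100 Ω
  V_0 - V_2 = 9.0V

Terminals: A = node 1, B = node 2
R1 and R2 are in series across V1 (node 0 → node 1 → node 2), and the output A–B is taken across R2, so this is a voltage divider.
Series current: I = V1/(R1 + R2) = 9/(500 + 100) = 9/600 = 0.015 A
V_R2 = I × R2 = V1 × R2/(R1 + R2) = 9 × 100/600 = 1.5 V

Final answer: 1.5 V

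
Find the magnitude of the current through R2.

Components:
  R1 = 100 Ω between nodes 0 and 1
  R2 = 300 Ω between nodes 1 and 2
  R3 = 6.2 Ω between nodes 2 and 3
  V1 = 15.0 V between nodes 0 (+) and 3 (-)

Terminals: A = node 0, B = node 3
Nodal analysis, taking node 3 as the 0 V reference.
Source V1 fixes V_0 = 15 V.
KCL at each unknown node (sum of currents leaving = 0; resistances in Ω):
  Node 1: (V_1 - 15)/100 + (V_1 - V_2)/300 = 0
  Node 2: (V_2 - V_1)/300 + (V_2 - 0)/6.2 = 0
Collecting terms (coefficients in siemens):
  0.01333·V_1 - 0.003333·V_2 = 0.15
  0.1646·V_2 - 0.003333·V_1 = 0
Determinant D = (0.01333)(0.1646) - (-0.003333)(-0.003333) = 0.002184
V_1 = [(0.15)(0.1646) - (-0.003333)(0)]/D = 11.31 V
V_2 = [(0.01333)(0) - (0.15)(-0.003333)]/D = 0.229 V
I_R2 = (V_1 - V_2)/R2 = (11.31 - 0.229)/300 = 0.03693 A
|I_R2| = 0.03693 A

Final answer: |I_R2| = 0.03693 A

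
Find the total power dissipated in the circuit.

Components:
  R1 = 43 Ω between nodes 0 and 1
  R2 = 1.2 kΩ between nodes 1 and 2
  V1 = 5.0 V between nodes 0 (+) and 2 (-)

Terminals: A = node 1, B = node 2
Nodal analysis, taking node 2 as the 0 V reference.
Source V1 fixes V_0 = 5 V.
KCL at each unknown node (sum of currents leaving = 0; resistances in Ω):
  Node 1: (V_1 - 5)/43 + (V_1 - 0)/1200 = 0
Collecting terms: 0.02409 × V_1 = 0.1163  =>  V_1 = 4.827 V
Power in each resistor, P = (ΔV)²/R:
  P_R1 = (5 - 4.827)²/43 = 0.0006958 W
  P_R2 = (4.827 - 0)²/1200 = 0.01942 W
P_total = P_R1 + P_R2 = 0.02011 W

Final answer: 0.02011 W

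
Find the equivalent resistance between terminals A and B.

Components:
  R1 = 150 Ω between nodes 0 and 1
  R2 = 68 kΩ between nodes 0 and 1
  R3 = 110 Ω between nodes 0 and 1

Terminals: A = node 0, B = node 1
Reduce the network between node 0 (A) and node 1 (B) by series/parallel combination:
  Rp1 = R1 ‖ R2 ‖ R3 (parallel, all between nodes 0 and 1) = 1/(1/150 + 1/68000 + 1/110) = 63.4 Ω
R_eq = 63.4 Ω

Final answer: 63.4 Ω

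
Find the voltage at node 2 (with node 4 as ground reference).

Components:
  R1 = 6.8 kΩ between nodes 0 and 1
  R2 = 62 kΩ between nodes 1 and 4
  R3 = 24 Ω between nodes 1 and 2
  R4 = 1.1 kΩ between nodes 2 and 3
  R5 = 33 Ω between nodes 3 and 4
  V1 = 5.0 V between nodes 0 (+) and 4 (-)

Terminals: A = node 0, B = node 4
Nodal analysis, taking node 4 as the 0 V reference.
Source V1 fixes V_0 = 5 V.
KCL at each unknown node (sum of currents leaving = 0; resistances in Ω):
  Node 1: (V_1 - 5)/6800 + (V_1 - 0)/62000 + (V_1 - V_2)/24 = 0
  Node 2: (V_2 - V_1)/24 + (V_2 - V_3)/1100 = 0
  Node 3: (V_3 - V_2)/1100 + (V_3 - 0)/33 = 0
Collecting terms (coefficients in siemens):
  0.04183·V_1 - 0.04167·V_2 = 0.0007353
  0.04258·V_2 - 0.04167·V_1 - 0.0009091·V_3 = 0
  0.03121·V_3 - 0.0009091·V_2 = 0
Solving these 3 simultaneous equations (Gaussian elimination) gives:
  V_1 = 0.7156 V, V_2 = 0.7008 V, V_3 = 0.02041 V
The requested potential is V_2 = 0.7008 V.

Final answer: V_2 = 0.7008 V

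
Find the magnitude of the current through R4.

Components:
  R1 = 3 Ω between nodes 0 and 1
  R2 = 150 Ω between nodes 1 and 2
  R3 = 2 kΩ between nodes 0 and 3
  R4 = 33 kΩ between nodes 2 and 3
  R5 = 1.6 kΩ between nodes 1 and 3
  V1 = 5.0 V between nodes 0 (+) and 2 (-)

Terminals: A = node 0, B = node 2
Nodal analysis, taking node 2 as the 0 V reference.
Source V1 fixes V_0 = 5 V.
KCL at each unknown node (sum of currents leaving = 0; resistances in Ω):
  Node 1: (V_1 - 5)/3 + (V_1 - 0)/150 + (V_1 - V_3)/1600 = 0
  Node 3: (V_3 - 5)/2000 + (V_3 - 0)/33000 + (V_3 - V_1)/1600 = 0
Collecting terms (coefficients in siemens):
  0.3406·V_1 - 0.000625·V_3 = 1.667
  0.001155·V_3 - 0.000625·V_1 = 0.0025
Determinant D = (0.3406)(0.001155) - (-0.000625)(-0.000625) = 0.0003931
V_1 = [(1.667)(0.001155) - (-0.000625)(0.0025)]/D = 4.902 V
V_3 = [(0.3406)(0.0025) - (1.667)(-0.000625)]/D = 4.816 V
I_R4 = (V_2 - V_3)/R4 = (0 - 4.816)/33000 = -0.0001459 A
|I_R4| = 0.0001459 A

Final answer: |I_R4| = 0.0001459 A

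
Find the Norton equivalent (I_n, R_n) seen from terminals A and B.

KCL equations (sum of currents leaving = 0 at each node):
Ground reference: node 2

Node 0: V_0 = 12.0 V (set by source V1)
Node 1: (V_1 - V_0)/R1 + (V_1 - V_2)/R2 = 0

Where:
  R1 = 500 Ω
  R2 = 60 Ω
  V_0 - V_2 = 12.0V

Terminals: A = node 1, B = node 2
Find the Thévenin equivalent first; then I_n = V_th/R_th and R_n = R_th.
Step 1 — V_th is the open-circuit voltage V_A - V_B (nothing connected across the terminals).
Nodal analysis, taking node 2 as the 0 V reference.
Source V1 fixes V_0 = 12 V.
KCL at each unknown node (sum of currents leaving = 0; resistances in Ω):
  Node 1: (V_1 - 12)/500 + (V_1 - 0)/60 = 0
Collecting terms: 0.01867 × V_1 = 0.024  =>  V_1 = 1.286 V
V_th = V_1 - V_2 = 1.286 - 0 = 1.286 V
Step 2 — R_th: zero the source — replace V1 by a short circuit (node 2 merges into node 0) — and find the resistance seen between A (node 1) and B (node 0).
Reduce the network between node 1 (A) and node 0 (B) by series/parallel combination:
  Rp1 = R1 ‖ R2 (parallel, both between nodes 0 and 1) = 1/(1/500 + 1/60) = 53.57 Ω
R_th = 53.57 Ω
I_n = V_th/R_th = 1.286/53.57 = 0.024 A, and R_n = R_th = 53.57 Ω

Final answer: I_n = 0.024 A, R_n = 53.57 Ω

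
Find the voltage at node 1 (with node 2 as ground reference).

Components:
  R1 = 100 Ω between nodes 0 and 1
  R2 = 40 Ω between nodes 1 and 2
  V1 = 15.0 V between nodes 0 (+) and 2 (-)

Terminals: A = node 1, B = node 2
Nodal analysis, taking node 2 as the 0 V reference.
Source V1 fixes V_0 = 15 V.
KCL at each unknown node (sum of currents leaving = 0; resistances in Ω):
  Node 1: (V_1 - 15)/100 + (V_1 - 0)/40 = 0
Collecting terms: 0.035 × V_1 = 0.15  =>  V_1 = 4.286 V
The requested potential is V_1 = 4.286 V.

Final answer: V_1 = 4.286 V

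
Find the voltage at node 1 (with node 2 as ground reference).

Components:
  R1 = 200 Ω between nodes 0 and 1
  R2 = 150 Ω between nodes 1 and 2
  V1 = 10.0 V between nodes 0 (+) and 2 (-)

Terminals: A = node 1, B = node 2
Nodal analysis, taking node 2 as the 0 V reference.
Source V1 fixes V_0 = 10 V.
KCL at each unknown node (sum of currents leaving = 0; resistances in Ω):
  Node 1: (V_1 - 10)/200 + (V_1 - 0)/150 = 0
Collecting terms: 0.01167 × V_1 = 0.05  =>  V_1 = 4.286 V
The requested potential is V_1 = 4.286 V.

Final answer: V_1 = 4.286 V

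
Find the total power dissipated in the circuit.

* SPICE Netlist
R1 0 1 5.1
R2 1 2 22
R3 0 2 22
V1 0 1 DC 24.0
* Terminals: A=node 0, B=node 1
Nodal analysis, taking node 1 as the 0 V reference.
Source V1 fixes V_0 = 24 V.
KCL at each unknown node (sum of currents leaving = 0; resistances in Ω):
  Node 2: (V_2 - 0)/22 + (V_2 - 24)/22 = 0
Collecting terms: 0.09091 × V_2 = 1.091  =>  V_2 = 12 V
Power in each resistor, P = (ΔV)²/R:
  P_R1 = (24 - 0)²/5.1 = 112.9 W
  P_R2 = (0 - 12)²/22 = 6.545 W
  P_R3 = (24 - 12)²/22 = 6.545 W
P_total = P_R1 + P_R2 + P_R3 = 126 W

Final answer: 126 W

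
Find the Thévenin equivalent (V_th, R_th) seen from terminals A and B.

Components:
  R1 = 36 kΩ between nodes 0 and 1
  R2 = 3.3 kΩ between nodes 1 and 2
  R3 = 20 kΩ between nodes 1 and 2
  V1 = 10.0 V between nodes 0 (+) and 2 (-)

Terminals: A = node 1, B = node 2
Step 1 — V_th is the open-circuit voltage V_A - V_B (nothing connected across the terminals).
Nodal analysis, taking node 2 as the 0 V reference.
Source V1 fixes V_0 = 10 V.
KCL at each unknown node (sum of currents leaving = 0; resistances in Ω):
  Node 1: (V_1 - 10)/36000 + (V_1 - 0)/3300 + (V_1 - 0)/20000 = 0
Collecting terms: 0.0003808 × V_1 = 0.0002778  =>  V_1 = 0.7294 V
V_th = V_1 - V_2 = 0.7294 - 0 = 0.7294 V
Step 2 — R_th: zero the source — replace V1 by a short circuit (node 2 merges into node 0) — and find the resistance seen between A (node 1) and B (node 0).
Reduce the network between node 1 (A) and node 0 (B) by series/parallel combination:
  Rp1 = R1 ‖ R2 ‖ R3 (parallel, all between nodes 0 and 1) = 1/(1/36000 + 1/3300 + 1/20000) = 2626 Ω
R_th = 2.626 kΩ

Final answer: V_th = 0.7294 V, R_th = 2.626 kΩ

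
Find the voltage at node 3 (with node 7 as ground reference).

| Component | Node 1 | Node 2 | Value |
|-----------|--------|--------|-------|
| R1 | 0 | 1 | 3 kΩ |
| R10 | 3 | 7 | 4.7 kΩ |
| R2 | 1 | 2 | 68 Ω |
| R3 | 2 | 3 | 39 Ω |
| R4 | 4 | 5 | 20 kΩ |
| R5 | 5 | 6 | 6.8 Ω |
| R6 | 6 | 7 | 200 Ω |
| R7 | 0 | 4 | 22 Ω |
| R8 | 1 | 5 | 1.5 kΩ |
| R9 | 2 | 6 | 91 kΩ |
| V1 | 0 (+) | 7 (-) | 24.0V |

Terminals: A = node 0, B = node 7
Nodal analysis, taking node 7 as the 0 V reference.
Source V1 fixes V_0 = 24 V.
KCL at each unknown node (sum of currents leaving = 0; resistances in Ω):
  Node 1: (V_1 - 24)/3000 + (V_1 - V_2)/68 + (V_1 - V_5)/1500 = 0
  Node 2: (V_2 - V_1)/68 + (V_2 - V_3)/39 + (V_2 - V_6)/91000 = 0
  Node 3: (V_3 - V_2)/39 + (V_3 - 0)/4700 = 0
  Node 4: (V_4 - V_5)/20000 + (V_4 - 24)/22 = 0
  Node 5: (V_5 - V_4)/20000 + (V_5 - V_6)/6.8 + (V_5 - V_1)/1500 = 0
  Node 6: (V_6 - V_5)/6.8 + (V_6 - 0)/200 + (V_6 - V_2)/91000 = 0
Collecting terms (coefficients in siemens):
  0.01571·V_1 - 0.01471·V_2 - 0.0006667·V_5 = 0.008
  0.04036·V_2 - 0.01471·V_1 - 0.02564·V_3 - 0.00001099·V_6 = 0
  0.02585·V_3 - 0.02564·V_2 = 0
  0.0455·V_4 - 0.00005·V_5 = 1.091
  0.1478·V_5 - 0.0006667·V_1 - 0.00005·V_4 - 0.1471·V_6 = 0
  0.1521·V_6 - 0.00001099·V_2 - 0.1471·V_5 = 0
Solving these 6 simultaneous equations (Gaussian elimination) gives:
  V_1 = 7.169 V, V_2 = 7.063 V, V_3 = 7.005 V, V_4 = 23.97 V
  V_5 = 1.088 V, V_6 = 1.053 V
The requested potential is V_3 = 7.005 V.

Final answer: V_3 = 7.005 V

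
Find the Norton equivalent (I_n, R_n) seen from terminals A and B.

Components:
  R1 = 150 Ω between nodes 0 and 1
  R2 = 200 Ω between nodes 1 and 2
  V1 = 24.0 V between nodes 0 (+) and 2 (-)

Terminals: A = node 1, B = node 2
Find the Thévenin equivalent first; then I_n = V_th/R_th and R_n = R_th.
Step 1 — V_th is the open-circuit voltage V_A - V_B (nothing connected across the terminals).
Nodal analysis, taking node 2 as the 0 V reference.
Source V1 fixes V_0 = 24 V.
KCL at each unknown node (sum of currents leaving = 0; resistances in Ω):
  Node 1: (V_1 - 24)/150 + (V_1 - 0)/200 = 0
Collecting terms: 0.01167 × V_1 = 0.16  =>  V_1 = 13.71 V
V_th = V_1 - V_2 = 13.71 - 0 = 13.71 V
Step 2 — R_th: zero the source — replace V1 by a short circuit (node 2 merges into node 0) — and find the resistance seen between A (node 1) and B (node 0).
Reduce the network between node 1 (A) and node 0 (B) by series/parallel combination:
  Rp1 = R1 ‖ R2 (parallel, both between nodes 0 and 1) = 1/(1/150 + 1/200) = 85.71 Ω
R_th = 85.71 Ω
I_n = V_th/R_th = 13.71/85.71 = 0.16 A, and R_n = R_th = 85.71 Ω

Final answer: I_n = 0.16 A, R_n = 85.71 Ω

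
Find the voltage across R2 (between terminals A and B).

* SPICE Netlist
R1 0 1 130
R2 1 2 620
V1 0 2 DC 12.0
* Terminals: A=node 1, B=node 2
R1 and R2 are in series across V1 (node 0 → node 1 → node 2), and the output A–B is taken across R2, so this is a voltage divider.
Series current: I = V1/(R1 + R2) = 12/(130 + 620) = 12/750 = 0.016 A
V_R2 = I × R2 = V1 × R2/(R1 + R2) = 12 × 620/750 = 9.92 V

Final answer: 9.92 V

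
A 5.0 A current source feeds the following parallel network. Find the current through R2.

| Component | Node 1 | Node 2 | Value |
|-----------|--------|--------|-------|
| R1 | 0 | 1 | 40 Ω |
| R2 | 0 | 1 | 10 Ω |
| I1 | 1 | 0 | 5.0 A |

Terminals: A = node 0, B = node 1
All resistors sit directly between nodes 0 and 1, so they are in parallel and share one voltage V; the full source current 5 A splits among them.
1/R_par = 1/40 + 1/10 = 0.125 S  =>  R_par = 8 Ω
V = I × R_par = 5 × 8 = 40 V
I_R2 = V/R2 = 40/10 = 4 A

Final answer: 4 A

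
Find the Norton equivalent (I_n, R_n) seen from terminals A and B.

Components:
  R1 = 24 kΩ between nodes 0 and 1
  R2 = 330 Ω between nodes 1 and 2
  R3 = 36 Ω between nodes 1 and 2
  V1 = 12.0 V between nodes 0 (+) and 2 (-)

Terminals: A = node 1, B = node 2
Find the Thévenin equivalent first; then I_n = V_th/R_th and R_n = R_th.
Step 1 — V_th is the open-circuit voltage V_A - V_B (nothing connected across the terminals).
Nodal analysis, taking node 2 as the 0 V reference.
Source V1 fixes V_0 = 12 V.
KCL at each unknown node (sum of currents leaving = 0; resistances in Ω):
  Node 1: (V_1 - 12)/24000 + (V_1 - 0)/330 + (V_1 - 0)/36 = 0
Collecting terms: 0.03085 × V_1 = 0.0005  =>  V_1 = 0.01621 V
V_th = V_1 - V_2 = 0.01621 - 0 = 0.01621 V
Step 2 — R_th: zero the source — replace V1 by a short circuit (node 2 merges into node 0) — and find the resistance seen between A (node 1) and B (node 0).
Reduce the network between node 1 (A) and node 0 (B) by series/parallel combination:
  Rp1 = R1 ‖ R2 ‖ R3 (parallel, all between nodes 0 and 1) = 1/(1/24000 + 1/330 + 1/36) = 32.42 Ω
R_th = 32.42 Ω
I_n = V_th/R_th = 0.01621/32.42 = 0.0005 A, and R_n = R_th = 32.42 Ω

Final answer: I_n = 0.0005 A, R_n = 32.42 Ω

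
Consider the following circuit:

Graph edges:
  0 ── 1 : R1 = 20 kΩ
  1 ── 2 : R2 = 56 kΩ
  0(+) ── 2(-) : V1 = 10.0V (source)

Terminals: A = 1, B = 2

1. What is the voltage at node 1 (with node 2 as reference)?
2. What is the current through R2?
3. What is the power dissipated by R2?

Nodal analysis, taking node 2 as the 0 V reference.
Source V1 fixes V_0 = 10 V.
KCL at each unknown node (sum of currents leaving = 0; resistances in Ω):
  Node 1: (V_1 - 10)/20000 + (V_1 - 0)/56000 = 0
Collecting terms: 0.00006786 × V_1 = 0.0005  =>  V_1 = 7.368 V
Part 1:
  Read off the nodal solution: V_1 = 7.368 V
Part 2:
  I_R2 = (V_1 - V_2)/R2 = (7.368 - 0)/56000 = 0.0001316 A
  Magnitude: I_R2 = 0.0001316 A
Part 3:
  I_R2 = (V_1 - V_2)/R2 = (7.368 - 0)/56000 = 0.0001316 A
  P_R2 = I_R2² × R2 = (0.0001316)² × 56000 = 0.0009695 W

Final answers:
1. V_1 = 7.368 V
2. I_R2 = 0.0001316 A
3. P_R2 = 0.0009695 W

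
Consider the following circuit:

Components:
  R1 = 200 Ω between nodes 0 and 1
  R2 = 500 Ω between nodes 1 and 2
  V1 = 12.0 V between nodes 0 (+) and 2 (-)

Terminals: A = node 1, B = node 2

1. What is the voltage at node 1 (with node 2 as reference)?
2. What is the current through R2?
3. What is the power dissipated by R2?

Nodal analysis, taking node 2 as the 0 V reference.
Source V1 fixes V_0 = 12 V.
KCL at each unknown node (sum of currents leaving = 0; resistances in Ω):
  Node 1: (V_1 - 12)/200 + (V_1 - 0)/500 = 0
Collecting terms: 0.007 × V_1 = 0.06  =>  V_1 = 8.571 V
Part 1:
  Read off the nodal solution: V_1 = 8.571 V
Part 2:
  I_R2 = (V_1 - V_2)/R2 = (8.571 - 0)/500 = 0.01714 A
  Magnitude: I_R2 = 0.01714 A
Part 3:
  I_R2 = (V_1 - V_2)/R2 = (8.571 - 0)/500 = 0.01714 A
  P_R2 = I_R2² × R2 = (0.01714)² × 500 = 0.1469 W

Final answers:
1. V_1 = 8.571 V
2. I_R2 = 0.01714 A
3. P_R2 = 0.1469 W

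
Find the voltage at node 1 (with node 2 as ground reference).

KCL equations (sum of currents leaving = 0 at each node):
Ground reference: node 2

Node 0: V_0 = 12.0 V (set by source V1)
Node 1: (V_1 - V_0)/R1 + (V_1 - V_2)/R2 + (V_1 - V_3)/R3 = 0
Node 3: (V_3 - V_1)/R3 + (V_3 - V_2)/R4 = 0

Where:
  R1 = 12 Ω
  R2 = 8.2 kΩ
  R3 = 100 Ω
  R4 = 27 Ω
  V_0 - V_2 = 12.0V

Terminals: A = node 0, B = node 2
Nodal analysis, taking node 2 as the 0 V reference.
Source V1 fixes V_0 = 12 V.
KCL at each unknown node (sum of currents leaving = 0; resistances in Ω):
  Node 1: (V_1 - 12)/12 + (V_1 - 0)/8200 + (V_1 - V_3)/100 = 0
  Node 3: (V_3 - V_1)/100 + (V_3 - 0)/27 = 0
Collecting terms (coefficients in siemens):
  0.09346·V_1 - 0.01·V_3 = 1
  0.04704·V_3 - 0.01·V_1 = 0
Determinant D = (0.09346)(0.04704) - (-0.01)(-0.01) = 0.004296
V_1 = [(1)(0.04704) - (-0.01)(0)]/D = 10.95 V
V_3 = [(0.09346)(0) - (1)(-0.01)]/D = 2.328 V
The requested potential is V_1 = 10.95 V.

Final answer: V_1 = 10.95 V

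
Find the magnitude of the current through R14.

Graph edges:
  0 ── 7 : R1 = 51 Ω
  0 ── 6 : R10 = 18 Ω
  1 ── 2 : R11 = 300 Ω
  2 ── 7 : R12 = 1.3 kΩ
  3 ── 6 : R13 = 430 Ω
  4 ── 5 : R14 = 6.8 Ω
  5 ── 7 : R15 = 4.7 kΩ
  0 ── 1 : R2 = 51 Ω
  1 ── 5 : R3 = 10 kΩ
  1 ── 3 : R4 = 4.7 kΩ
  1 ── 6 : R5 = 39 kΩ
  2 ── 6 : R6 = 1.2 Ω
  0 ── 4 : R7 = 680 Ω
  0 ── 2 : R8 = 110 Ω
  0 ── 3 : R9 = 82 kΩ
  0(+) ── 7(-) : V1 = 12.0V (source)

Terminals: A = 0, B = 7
Nodal analysis, taking node 7 as the 0 V reference.
Source V1 fixes V_0 = 12 V.
KCL at each unknown node (sum of currents leaving = 0; resistances in Ω):
  Node 1: (V_1 - 12)/51 + (V_1 - V_5)/10000 + (V_1 - V_3)/4700 + (V_1 - V_6)/39000 + (V_1 - V_2)/300 = 0
  Node 2: (V_2 - V_6)/1.2 + (V_2 - 12)/110 + (V_2 - V_1)/300 + (V_2 - 0)/1300 = 0
  Node 3: (V_3 - V_1)/4700 + (V_3 - 12)/82000 + (V_3 - V_6)/430 = 0
  Node 4: (V_4 - 12)/680 + (V_4 - V_5)/6.8 = 0
  Node 5: (V_5 - V_1)/10000 + (V_5 - V_4)/6.8 + (V_5 - 0)/4700 = 0
  Node 6: (V_6 - V_1)/39000 + (V_6 - V_2)/1.2 + (V_6 - 12)/18 + (V_6 - V_3)/430 = 0
Collecting terms (coefficients in siemens):
  0.02328·V_1 - 0.003333·V_2 - 0.0002128·V_3 - 0.0001·V_5 - 0.00002564·V_6 = 0.2353
  0.8465·V_2 - 0.003333·V_1 - 0.8333·V_6 = 0.1091
  0.002551·V_3 - 0.0002128·V_1 - 0.002326·V_6 = 0.0001463
  0.1485·V_4 - 0.1471·V_5 = 0.01765
  0.1474·V_5 - 0.0001·V_1 - 0.1471·V_4 = 0
  0.8912·V_6 - 0.00002564·V_1 - 0.8333·V_2 - 0.002326·V_3 = 0.6667
Solving these 6 simultaneous equations (Gaussian elimination) gives:
  V_1 = 11.97 V, V_2 = 11.86 V, V_3 = 11.88 V, V_4 = 10.57 V
  V_5 = 10.55 V, V_6 = 11.87 V
I_R14 = (V_4 - V_5)/R14 = (10.57 - 10.55)/6.8 = 0.002104 A
|I_R14| = 0.002104 A

Final answer: |I_R14| = 0.002104 A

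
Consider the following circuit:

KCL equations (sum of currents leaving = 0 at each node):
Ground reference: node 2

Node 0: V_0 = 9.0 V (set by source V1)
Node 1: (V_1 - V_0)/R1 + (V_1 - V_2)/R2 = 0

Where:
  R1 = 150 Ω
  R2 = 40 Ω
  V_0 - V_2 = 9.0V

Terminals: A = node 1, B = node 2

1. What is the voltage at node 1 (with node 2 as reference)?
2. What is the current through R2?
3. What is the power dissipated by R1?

Nodal analysis, taking node 2 as the 0 V reference.
Source V1 fixes V_0 = 9 V.
KCL at each unknown node (sum of currents leaving = 0; resistances in Ω):
  Node 1: (V_1 - 9)/150 + (V_1 - 0)/40 = 0
Collecting terms: 0.03167 × V_1 = 0.06  =>  V_1 = 1.895 V
Part 1:
  Read off the nodal solution: V_1 = 1.895 V
Part 2:
  I_R2 = (V_1 - V_2)/R2 = (1.895 - 0)/40 = 0.04737 A
  Magnitude: I_R2 = 0.04737 A
Part 3:
  I_R1 = (V_0 - V_1)/R1 = (9 - 1.895)/150 = 0.04737 A
  P_R1 = I_R1² × R1 = (0.04737)² × 150 = 0.3366 W

Final answers:
1. V_1 = 1.895 V
2. I_R2 = 0.04737 A
3. P_R1 = 0.3366 W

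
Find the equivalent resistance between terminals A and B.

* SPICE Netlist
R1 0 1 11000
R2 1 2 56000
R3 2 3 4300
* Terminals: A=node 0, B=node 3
Reduce the network between node 0 (A) and node 3 (B) by series/parallel combination:
  Rs1 = R1 + R2 (series, joined only at node 1) = 11000 + 56000 = 67000 Ω
  Rs2 = R3 + Rs1 (series, joined only at node 2) = 4300 + 67000 = 71300 Ω
R_eq = 71.3 kΩ

Final answer: 71.3 kΩ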